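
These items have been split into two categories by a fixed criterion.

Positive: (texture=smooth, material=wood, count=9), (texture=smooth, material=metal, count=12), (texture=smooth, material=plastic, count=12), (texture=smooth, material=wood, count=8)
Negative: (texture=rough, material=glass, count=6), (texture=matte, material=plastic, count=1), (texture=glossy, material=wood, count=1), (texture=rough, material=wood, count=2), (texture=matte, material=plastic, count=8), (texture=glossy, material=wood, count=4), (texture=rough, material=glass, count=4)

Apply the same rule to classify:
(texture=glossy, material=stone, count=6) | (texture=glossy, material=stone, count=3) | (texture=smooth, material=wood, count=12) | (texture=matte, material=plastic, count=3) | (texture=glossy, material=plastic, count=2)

Negative, Negative, Positive, Negative, Negative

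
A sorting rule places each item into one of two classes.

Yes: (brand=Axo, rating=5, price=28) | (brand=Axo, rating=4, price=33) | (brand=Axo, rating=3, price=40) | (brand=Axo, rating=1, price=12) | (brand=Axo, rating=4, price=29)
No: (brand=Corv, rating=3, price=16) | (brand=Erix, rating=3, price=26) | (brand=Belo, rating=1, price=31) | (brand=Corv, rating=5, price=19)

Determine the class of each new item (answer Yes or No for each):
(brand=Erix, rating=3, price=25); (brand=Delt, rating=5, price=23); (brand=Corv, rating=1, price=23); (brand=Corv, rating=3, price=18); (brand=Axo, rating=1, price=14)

The common property of the 'Yes' items is: brand is Axo. No 'No' item has it.

No, No, No, No, Yes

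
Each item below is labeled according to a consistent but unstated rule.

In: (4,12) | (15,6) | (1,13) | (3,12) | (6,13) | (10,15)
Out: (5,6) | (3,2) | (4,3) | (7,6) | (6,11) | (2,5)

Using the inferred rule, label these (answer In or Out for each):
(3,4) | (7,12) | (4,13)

The simplest hypothesis consistent with all the labels is: max ≥ 12.
(3,4): max 4 — fails the rule, so Out.
(7,12): max 12 — satisfies this, so In.
(4,13): max 13 — satisfies this, so In.

Out, In, In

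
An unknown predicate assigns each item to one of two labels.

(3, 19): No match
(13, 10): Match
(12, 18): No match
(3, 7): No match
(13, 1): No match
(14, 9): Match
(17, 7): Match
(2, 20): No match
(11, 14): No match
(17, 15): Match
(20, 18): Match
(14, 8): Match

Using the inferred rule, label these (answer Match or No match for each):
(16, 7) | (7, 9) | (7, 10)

The rule appears to be: first > second AND sum ≥ 22.
(16, 7): 16 > 7, 16+7 = 23 — satisfies this, so Match.
(7, 9): 7 < 9, 7+9 = 16 — does not pass, so No match.
(7, 10): 7 < 10, 7+10 = 17 — does not pass, so No match.

Match, No match, No match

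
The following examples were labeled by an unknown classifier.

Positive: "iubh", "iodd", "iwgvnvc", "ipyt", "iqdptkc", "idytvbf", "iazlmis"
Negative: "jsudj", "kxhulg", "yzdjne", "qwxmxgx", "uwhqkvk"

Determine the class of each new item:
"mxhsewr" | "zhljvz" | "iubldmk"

Negative, Negative, Positive

All 'Positive' examples share one property — contains 'i' — and every 'Negative' example lacks it.
"mxhsewr" → no 'i' → Negative.
"zhljvz" → no 'i' → Negative.
"iubldmk" → has 'i' → Positive.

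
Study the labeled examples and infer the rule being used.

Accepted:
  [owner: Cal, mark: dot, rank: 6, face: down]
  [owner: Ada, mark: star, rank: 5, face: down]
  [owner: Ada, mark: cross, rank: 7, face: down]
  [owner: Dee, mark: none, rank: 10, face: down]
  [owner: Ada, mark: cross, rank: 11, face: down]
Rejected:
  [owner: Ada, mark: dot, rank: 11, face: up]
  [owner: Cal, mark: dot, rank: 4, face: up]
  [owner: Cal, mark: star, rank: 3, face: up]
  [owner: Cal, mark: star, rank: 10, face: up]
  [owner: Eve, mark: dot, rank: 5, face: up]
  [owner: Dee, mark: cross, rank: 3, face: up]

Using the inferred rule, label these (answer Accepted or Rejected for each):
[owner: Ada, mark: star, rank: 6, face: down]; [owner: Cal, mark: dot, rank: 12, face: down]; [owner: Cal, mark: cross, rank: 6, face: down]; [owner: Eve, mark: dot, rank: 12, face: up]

Accepted, Accepted, Accepted, Rejected

The common property of the 'Accepted' items is: face is down. No 'Rejected' item has it.
Accepted: [owner: Ada, mark: star, rank: 6, face: down], since face is down.
Accepted: [owner: Cal, mark: dot, rank: 12, face: down], since face is down.
Accepted: [owner: Cal, mark: cross, rank: 6, face: down], since face is down.
Rejected: [owner: Eve, mark: dot, rank: 12, face: up], since face is up.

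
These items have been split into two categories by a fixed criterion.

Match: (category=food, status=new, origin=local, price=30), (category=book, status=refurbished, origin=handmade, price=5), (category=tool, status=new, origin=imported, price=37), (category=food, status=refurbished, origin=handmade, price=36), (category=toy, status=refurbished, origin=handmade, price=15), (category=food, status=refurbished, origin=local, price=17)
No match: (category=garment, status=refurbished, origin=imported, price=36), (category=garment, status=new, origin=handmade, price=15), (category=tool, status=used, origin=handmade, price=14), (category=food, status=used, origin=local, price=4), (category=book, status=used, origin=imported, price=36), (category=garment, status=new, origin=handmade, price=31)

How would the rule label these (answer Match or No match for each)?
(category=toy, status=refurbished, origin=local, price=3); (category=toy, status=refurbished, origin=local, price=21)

Match, Match

'Match' ⟺ category is not garment AND status is not used.
(category=toy, status=refurbished, origin=local, price=3): Match (category is toy, status is refurbished). (category=toy, status=refurbished, origin=local, price=21): Match (category is toy, status is refurbished).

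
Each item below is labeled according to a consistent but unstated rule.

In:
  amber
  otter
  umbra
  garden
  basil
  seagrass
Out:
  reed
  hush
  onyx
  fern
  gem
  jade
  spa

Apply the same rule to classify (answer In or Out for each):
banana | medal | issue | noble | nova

In, In, In, In, Out

The pattern is that an item is 'In' exactly when: length ≥ 5.
banana: length 6, satisfies this → In.
medal: length 5, satisfies this → In.
issue: length 5, satisfies this → In.
noble: length 5, satisfies this → In.
nova: length 4, lacks this property → Out.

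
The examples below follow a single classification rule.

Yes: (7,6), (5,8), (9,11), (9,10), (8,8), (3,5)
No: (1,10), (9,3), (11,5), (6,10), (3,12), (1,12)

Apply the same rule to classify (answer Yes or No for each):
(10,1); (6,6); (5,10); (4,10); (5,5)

No, Yes, No, No, Yes

One predicate separates the groups cleanly: |first − second| ≤ 3.
(10,1) — |10−1| = 9, hence No.
(6,6) — |6−6| = 0, hence Yes.
(5,10) — |5−10| = 5, hence No.
(4,10) — |4−10| = 6, hence No.
(5,5) — |5−5| = 0, hence Yes.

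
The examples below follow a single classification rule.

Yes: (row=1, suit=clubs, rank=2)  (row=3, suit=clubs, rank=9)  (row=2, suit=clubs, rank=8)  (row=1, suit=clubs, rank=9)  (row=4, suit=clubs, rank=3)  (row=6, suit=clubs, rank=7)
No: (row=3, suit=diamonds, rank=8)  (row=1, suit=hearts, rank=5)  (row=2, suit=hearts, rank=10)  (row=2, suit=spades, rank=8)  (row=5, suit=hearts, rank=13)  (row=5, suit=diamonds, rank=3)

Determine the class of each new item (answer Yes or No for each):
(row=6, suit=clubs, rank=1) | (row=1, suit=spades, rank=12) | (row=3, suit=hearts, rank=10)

One predicate separates the groups cleanly: suit is clubs.
(row=6, suit=clubs, rank=1): suit is clubs, matches → Yes.
(row=1, suit=spades, rank=12): suit is spades, does not pass → No.
(row=3, suit=hearts, rank=10): suit is hearts, does not pass → No.

Yes, No, No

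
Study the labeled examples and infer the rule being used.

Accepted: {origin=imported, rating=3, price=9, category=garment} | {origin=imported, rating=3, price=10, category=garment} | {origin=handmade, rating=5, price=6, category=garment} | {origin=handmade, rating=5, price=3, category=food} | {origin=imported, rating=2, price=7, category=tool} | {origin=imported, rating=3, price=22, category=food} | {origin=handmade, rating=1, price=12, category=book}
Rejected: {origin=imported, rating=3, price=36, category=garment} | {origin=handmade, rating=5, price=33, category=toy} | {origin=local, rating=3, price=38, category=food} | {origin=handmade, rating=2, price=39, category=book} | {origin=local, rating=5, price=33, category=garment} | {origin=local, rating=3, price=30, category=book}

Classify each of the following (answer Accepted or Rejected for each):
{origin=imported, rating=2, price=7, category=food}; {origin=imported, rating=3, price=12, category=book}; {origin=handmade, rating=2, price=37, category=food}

Accepted, Accepted, Rejected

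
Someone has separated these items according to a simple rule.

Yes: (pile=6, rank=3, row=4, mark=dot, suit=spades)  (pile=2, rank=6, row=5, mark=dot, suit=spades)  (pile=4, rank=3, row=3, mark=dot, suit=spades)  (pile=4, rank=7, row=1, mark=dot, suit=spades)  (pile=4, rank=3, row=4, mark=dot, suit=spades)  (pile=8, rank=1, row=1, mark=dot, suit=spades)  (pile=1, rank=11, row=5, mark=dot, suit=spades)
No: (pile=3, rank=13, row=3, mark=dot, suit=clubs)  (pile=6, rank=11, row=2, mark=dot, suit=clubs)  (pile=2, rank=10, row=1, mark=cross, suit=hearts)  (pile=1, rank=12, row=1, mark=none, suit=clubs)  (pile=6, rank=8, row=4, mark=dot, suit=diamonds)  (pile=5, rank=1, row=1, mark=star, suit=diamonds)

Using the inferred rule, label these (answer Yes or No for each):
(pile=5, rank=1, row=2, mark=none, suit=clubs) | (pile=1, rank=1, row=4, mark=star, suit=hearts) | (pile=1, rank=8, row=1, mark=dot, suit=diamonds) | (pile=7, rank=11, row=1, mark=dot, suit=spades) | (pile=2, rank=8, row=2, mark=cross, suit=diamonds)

No, No, No, Yes, No

One predicate separates the groups cleanly: suit is spades.
No: (pile=5, rank=1, row=2, mark=none, suit=clubs), since suit is clubs. No: (pile=1, rank=1, row=4, mark=star, suit=hearts), since suit is hearts. No: (pile=1, rank=8, row=1, mark=dot, suit=diamonds), since suit is diamonds. Yes: (pile=7, rank=11, row=1, mark=dot, suit=spades), since suit is spades. No: (pile=2, rank=8, row=2, mark=cross, suit=diamonds), since suit is diamonds.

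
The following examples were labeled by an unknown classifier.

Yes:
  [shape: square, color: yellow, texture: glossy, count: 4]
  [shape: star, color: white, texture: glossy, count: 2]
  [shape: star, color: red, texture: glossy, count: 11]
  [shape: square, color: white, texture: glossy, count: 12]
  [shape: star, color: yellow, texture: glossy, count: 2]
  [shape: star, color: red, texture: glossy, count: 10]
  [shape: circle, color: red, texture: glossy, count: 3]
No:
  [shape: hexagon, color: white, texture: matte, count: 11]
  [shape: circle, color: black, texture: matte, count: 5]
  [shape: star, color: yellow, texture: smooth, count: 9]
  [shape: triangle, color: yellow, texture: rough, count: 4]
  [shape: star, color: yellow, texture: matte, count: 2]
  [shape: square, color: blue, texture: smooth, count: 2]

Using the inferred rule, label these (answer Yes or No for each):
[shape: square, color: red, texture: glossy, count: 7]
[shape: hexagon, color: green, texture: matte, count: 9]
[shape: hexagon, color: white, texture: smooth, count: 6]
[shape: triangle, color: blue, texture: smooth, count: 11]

Yes, No, No, No

The pattern is that an item is 'Yes' exactly when: texture is glossy.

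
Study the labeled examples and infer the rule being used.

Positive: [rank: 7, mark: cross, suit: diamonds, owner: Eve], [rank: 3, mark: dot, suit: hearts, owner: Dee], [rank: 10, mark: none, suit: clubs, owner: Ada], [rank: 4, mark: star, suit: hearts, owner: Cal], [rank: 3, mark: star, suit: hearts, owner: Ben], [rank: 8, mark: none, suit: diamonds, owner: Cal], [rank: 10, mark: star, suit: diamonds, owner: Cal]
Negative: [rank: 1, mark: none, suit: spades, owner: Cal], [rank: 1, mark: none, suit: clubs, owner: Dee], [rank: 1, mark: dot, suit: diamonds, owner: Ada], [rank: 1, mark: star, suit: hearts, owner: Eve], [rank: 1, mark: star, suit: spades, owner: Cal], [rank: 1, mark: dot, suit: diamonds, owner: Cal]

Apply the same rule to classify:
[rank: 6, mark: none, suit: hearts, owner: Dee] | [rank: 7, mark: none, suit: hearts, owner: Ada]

'Positive' ⟺ rank ≥ 3.
Positive: [rank: 6, mark: none, suit: hearts, owner: Dee], since rank = 6. Positive: [rank: 7, mark: none, suit: hearts, owner: Ada], since rank = 7.

Positive, Positive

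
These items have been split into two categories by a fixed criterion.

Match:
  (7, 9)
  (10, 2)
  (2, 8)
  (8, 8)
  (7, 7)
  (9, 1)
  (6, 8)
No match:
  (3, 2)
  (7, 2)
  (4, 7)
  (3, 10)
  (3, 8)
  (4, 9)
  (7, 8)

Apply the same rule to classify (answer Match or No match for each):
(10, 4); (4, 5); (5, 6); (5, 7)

Checking candidate rules against both groups, what survives is: sum is even.
(10, 4): Match (10+4 = 14). (4, 5): No match (4+5 = 9). (5, 6): No match (5+6 = 11). (5, 7): Match (5+7 = 12).

Match, No match, No match, Match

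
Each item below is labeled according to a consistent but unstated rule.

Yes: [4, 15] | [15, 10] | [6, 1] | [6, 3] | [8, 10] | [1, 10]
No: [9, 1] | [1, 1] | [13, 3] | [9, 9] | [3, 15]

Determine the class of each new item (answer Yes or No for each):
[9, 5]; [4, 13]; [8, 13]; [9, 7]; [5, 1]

All 'Yes' examples share one property — product is even — and every 'No' example lacks it.
[9, 5]: No (9·5 = 45).
[4, 13]: Yes (4·13 = 52).
[8, 13]: Yes (8·13 = 104).
[9, 7]: No (9·7 = 63).
[5, 1]: No (5·1 = 5).

No, Yes, Yes, No, No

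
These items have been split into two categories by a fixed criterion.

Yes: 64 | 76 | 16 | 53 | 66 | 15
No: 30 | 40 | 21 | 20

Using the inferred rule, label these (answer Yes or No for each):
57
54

Yes, Yes

The classifier is using: digit sum ≥ 5.
Yes: 57, since digit sum 5+7 = 12. Yes: 54, since digit sum 5+4 = 9.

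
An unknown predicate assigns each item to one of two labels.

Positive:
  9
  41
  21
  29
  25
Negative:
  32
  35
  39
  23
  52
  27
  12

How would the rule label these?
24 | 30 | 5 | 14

The pattern is that an item is 'Positive' exactly when: ≡ 1 (mod 4).

Negative, Negative, Positive, Negative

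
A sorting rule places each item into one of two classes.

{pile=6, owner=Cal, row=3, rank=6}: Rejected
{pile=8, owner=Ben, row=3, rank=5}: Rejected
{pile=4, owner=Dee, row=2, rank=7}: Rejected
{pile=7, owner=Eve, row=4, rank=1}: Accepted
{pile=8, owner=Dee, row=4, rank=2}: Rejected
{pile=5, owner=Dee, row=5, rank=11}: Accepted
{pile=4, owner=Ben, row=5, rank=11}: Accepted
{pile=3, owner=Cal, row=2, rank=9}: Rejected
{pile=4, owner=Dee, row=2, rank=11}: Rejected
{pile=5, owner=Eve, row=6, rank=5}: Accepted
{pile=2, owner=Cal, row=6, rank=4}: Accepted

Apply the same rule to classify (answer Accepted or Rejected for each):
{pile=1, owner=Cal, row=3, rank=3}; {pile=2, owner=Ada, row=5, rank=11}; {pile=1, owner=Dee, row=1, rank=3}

The simplest hypothesis consistent with all the labels is: row ≥ 4 AND pile ≤ 7.
Rejected: {pile=1, owner=Cal, row=3, rank=3}, since row = 3, pile = 1. Accepted: {pile=2, owner=Ada, row=5, rank=11}, since row = 5, pile = 2. Rejected: {pile=1, owner=Dee, row=1, rank=3}, since row = 1, pile = 1.

Rejected, Accepted, Rejected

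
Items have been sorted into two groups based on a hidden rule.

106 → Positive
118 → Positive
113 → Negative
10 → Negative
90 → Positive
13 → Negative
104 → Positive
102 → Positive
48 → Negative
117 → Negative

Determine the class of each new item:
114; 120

One predicate separates the groups cleanly: even AND at least 90.

Positive, Positive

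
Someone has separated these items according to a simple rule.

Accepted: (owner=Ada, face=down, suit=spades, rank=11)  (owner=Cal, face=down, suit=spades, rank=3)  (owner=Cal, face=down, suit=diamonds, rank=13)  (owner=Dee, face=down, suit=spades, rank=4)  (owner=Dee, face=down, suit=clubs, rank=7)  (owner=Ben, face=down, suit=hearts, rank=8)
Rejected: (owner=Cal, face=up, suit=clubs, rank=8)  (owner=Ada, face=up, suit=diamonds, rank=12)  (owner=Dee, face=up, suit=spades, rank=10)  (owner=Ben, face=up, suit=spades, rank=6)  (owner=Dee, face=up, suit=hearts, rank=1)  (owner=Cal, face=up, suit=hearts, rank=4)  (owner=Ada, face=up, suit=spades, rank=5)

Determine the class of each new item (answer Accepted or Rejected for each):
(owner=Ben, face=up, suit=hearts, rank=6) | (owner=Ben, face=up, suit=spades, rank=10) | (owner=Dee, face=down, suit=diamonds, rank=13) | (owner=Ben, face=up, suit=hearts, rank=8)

Rejected, Rejected, Accepted, Rejected

Rule: face is down. This holds for each 'Accepted' example and fails for each 'Rejected' one.
Rejected: (owner=Ben, face=up, suit=hearts, rank=6), since face is up. Rejected: (owner=Ben, face=up, suit=spades, rank=10), since face is up. Accepted: (owner=Dee, face=down, suit=diamonds, rank=13), since face is down. Rejected: (owner=Ben, face=up, suit=hearts, rank=8), since face is up.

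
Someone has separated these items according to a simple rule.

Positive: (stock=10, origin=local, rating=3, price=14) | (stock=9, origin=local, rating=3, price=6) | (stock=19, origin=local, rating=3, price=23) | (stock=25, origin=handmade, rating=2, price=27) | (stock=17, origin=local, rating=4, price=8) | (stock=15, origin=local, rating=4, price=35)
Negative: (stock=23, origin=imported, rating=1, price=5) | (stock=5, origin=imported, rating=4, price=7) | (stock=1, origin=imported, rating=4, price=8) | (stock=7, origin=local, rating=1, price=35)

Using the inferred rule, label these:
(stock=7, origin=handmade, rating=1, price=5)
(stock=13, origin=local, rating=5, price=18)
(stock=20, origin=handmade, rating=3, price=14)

'Positive' ⟺ stock ≥ 9 AND price ≥ 6.
(stock=7, origin=handmade, rating=1, price=5): stock = 7, price = 5 — does not pass, so Negative. (stock=13, origin=local, rating=5, price=18): stock = 13, price = 18 — matches, so Positive. (stock=20, origin=handmade, rating=3, price=14): stock = 20, price = 14 — matches, so Positive.

Negative, Positive, Positive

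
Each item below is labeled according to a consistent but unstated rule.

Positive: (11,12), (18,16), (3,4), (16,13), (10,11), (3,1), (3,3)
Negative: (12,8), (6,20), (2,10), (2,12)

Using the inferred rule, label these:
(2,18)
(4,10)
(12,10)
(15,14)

Negative, Negative, Positive, Positive

The pattern is that an item is 'Positive' exactly when: |first − second| ≤ 3.
(2,18): Negative (|2−18| = 16).
(4,10): Negative (|4−10| = 6).
(12,10): Positive (|12−10| = 2).
(15,14): Positive (|15−14| = 1).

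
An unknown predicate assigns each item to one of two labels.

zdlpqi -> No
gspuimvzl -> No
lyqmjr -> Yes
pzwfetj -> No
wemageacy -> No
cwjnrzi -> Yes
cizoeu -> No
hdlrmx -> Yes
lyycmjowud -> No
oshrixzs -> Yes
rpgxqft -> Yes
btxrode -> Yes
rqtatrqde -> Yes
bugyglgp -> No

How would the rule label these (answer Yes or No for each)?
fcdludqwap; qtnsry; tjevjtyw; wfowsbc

No, Yes, No, No

Rule: contains 'r'. This holds for each 'Yes' example and fails for each 'No' one.
fcdludqwap: no 'r' — does not fit, so No.
qtnsry: has 'r' — meets the rule, so Yes.
tjevjtyw: no 'r' — does not fit, so No.
wfowsbc: no 'r' — does not fit, so No.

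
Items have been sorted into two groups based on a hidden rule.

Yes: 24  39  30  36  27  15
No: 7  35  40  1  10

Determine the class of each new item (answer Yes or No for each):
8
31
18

Rule: multiple of 3. This holds for each 'Yes' example and fails for each 'No' one.
8: 8 = 3·2 + 2, fails the rule → No.
31: 31 = 3·10 + 1, fails the rule → No.
18: 18 = 3·6, qualifies → Yes.

No, No, Yes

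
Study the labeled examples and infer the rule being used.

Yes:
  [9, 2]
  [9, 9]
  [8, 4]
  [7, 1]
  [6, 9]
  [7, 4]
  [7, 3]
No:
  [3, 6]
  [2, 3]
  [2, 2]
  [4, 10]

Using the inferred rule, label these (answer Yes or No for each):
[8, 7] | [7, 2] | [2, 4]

Yes, Yes, No

All 'Yes' examples share one property — first ≥ 6 — and every 'No' example lacks it.
[8, 7] — first 8, hence Yes. [7, 2] — first 7, hence Yes. [2, 4] — first 2, hence No.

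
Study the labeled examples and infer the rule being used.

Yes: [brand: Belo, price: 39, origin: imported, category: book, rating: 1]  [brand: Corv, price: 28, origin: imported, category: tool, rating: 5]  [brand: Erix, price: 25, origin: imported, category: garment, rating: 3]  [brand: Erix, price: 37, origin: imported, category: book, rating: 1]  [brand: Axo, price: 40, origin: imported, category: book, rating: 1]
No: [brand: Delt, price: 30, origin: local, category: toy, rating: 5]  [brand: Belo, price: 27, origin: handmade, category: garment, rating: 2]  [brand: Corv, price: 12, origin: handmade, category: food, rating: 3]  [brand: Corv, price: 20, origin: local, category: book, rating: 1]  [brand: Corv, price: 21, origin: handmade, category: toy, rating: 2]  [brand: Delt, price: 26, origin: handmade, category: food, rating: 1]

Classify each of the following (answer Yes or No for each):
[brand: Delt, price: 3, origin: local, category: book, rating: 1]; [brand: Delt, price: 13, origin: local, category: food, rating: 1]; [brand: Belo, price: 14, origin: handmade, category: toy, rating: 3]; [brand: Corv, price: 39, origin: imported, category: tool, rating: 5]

No, No, No, Yes

The classifier is using: origin is imported.
[brand: Delt, price: 3, origin: local, category: book, rating: 1]: origin is local — doesn't match, so No.
[brand: Delt, price: 13, origin: local, category: food, rating: 1]: origin is local — doesn't match, so No.
[brand: Belo, price: 14, origin: handmade, category: toy, rating: 3]: origin is handmade — doesn't match, so No.
[brand: Corv, price: 39, origin: imported, category: tool, rating: 5]: origin is imported — matches, so Yes.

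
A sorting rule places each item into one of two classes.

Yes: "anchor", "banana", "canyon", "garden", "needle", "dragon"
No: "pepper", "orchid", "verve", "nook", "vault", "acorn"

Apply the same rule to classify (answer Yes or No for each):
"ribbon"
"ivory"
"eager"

Yes, No, No

Every 'Yes' example satisfies: length 6 AND contains 'n'. None of the 'No' examples do.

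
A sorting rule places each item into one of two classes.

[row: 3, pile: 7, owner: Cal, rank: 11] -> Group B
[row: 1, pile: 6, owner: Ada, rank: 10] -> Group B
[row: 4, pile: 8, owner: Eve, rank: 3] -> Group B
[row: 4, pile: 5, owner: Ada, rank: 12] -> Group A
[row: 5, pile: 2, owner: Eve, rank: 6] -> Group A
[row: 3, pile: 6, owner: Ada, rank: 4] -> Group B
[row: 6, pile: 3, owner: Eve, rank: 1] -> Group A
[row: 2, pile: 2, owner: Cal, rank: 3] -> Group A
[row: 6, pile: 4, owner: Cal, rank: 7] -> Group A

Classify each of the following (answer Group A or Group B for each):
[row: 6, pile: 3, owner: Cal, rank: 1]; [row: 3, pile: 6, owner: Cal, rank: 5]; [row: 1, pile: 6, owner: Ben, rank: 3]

Group A, Group B, Group B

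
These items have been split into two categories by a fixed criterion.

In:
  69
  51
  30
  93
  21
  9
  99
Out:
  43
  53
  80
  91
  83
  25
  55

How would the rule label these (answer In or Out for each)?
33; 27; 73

The classifier is using: multiple of 3.
33 → 33 = 3·11 → In. 27 → 27 = 3·9 → In. 73 → 73 = 3·24 + 1 → Out.

In, In, Out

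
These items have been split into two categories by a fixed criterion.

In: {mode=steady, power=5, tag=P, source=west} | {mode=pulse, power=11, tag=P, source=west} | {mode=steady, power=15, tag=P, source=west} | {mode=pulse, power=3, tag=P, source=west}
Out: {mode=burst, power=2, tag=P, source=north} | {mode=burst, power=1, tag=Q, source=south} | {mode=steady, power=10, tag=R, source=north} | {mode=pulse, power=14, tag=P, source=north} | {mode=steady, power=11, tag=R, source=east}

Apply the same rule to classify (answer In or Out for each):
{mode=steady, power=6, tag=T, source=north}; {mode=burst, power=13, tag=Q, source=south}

The pattern is that an item is 'In' exactly when: source is west.
{mode=steady, power=6, tag=T, source=north} → source is north → Out. {mode=burst, power=13, tag=Q, source=south} → source is south → Out.

Out, Out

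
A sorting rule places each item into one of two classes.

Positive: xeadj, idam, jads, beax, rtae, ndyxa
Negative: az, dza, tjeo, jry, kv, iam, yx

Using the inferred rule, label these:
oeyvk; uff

The pattern is that an item is 'Positive' exactly when: length ≥ 4 AND contains 'a'.

Negative, Negative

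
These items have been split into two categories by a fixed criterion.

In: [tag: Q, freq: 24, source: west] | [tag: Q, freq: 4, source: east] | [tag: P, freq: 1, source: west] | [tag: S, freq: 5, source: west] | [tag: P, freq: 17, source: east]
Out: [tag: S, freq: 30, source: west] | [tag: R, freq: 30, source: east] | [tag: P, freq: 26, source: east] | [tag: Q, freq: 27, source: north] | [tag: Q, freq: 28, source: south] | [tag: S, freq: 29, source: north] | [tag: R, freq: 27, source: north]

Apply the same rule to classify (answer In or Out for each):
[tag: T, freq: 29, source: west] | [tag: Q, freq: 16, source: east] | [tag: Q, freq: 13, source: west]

Out, In, In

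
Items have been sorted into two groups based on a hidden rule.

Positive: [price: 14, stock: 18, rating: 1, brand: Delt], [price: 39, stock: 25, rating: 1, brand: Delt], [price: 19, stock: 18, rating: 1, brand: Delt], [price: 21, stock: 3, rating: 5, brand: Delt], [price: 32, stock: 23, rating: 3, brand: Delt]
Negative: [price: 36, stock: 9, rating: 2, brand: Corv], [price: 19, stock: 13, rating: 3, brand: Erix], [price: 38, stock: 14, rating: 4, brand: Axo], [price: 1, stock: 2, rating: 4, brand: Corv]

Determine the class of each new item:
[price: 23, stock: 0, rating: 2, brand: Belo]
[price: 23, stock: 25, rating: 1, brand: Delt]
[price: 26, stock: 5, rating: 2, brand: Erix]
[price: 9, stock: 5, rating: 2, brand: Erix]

All 'Positive' examples share one property — brand is Delt — and every 'Negative' example lacks it.
[price: 23, stock: 0, rating: 2, brand: Belo]: brand is Belo, doesn't match → Negative. [price: 23, stock: 25, rating: 1, brand: Delt]: brand is Delt, meets the rule → Positive. [price: 26, stock: 5, rating: 2, brand: Erix]: brand is Erix, doesn't match → Negative. [price: 9, stock: 5, rating: 2, brand: Erix]: brand is Erix, doesn't match → Negative.

Negative, Positive, Negative, Negative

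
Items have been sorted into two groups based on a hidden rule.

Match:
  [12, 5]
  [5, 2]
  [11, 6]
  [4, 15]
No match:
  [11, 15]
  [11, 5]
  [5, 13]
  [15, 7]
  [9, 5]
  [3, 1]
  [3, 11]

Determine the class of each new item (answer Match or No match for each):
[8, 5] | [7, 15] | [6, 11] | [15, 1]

All 'Match' examples share one property — sum is odd — and every 'No match' example lacks it.
[8, 5] — 8+5 = 13, hence Match.
[7, 15] — 7+15 = 22, hence No match.
[6, 11] — 6+11 = 17, hence Match.
[15, 1] — 15+1 = 16, hence No match.

Match, No match, Match, No match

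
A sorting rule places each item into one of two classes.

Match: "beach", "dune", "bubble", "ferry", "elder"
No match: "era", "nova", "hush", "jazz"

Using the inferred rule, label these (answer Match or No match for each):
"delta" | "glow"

Match, No match

All 'Match' examples share one property — length ≥ 4 AND contains 'e' — and every 'No match' example lacks it.
"delta": length 5, has 'e' — has this property, so Match.
"glow": length 4, no 'e' — does not satisfy this, so No match.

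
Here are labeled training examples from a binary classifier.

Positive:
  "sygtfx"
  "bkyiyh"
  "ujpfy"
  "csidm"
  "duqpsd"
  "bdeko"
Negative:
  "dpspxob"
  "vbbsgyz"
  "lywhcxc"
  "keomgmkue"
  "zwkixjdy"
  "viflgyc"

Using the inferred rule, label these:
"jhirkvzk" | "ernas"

Negative, Positive

The pattern is that an item is 'Positive' exactly when: length ≤ 6.
"jhirkvzk" — length 8, hence Negative.
"ernas" — length 5, hence Positive.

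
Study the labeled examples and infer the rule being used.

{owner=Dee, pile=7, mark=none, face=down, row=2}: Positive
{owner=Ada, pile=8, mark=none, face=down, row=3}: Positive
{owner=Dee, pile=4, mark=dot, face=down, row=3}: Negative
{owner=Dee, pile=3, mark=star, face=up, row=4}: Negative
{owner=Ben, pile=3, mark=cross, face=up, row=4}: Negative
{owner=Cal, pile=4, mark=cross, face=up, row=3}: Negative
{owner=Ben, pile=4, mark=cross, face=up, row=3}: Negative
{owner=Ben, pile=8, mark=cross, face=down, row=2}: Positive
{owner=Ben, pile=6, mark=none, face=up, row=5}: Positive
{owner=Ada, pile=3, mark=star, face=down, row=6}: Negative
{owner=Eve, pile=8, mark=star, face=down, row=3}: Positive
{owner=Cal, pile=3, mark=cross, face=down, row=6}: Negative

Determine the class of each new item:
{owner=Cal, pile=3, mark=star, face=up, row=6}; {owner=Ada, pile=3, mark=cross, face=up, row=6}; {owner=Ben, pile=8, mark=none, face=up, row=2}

Negative, Negative, Positive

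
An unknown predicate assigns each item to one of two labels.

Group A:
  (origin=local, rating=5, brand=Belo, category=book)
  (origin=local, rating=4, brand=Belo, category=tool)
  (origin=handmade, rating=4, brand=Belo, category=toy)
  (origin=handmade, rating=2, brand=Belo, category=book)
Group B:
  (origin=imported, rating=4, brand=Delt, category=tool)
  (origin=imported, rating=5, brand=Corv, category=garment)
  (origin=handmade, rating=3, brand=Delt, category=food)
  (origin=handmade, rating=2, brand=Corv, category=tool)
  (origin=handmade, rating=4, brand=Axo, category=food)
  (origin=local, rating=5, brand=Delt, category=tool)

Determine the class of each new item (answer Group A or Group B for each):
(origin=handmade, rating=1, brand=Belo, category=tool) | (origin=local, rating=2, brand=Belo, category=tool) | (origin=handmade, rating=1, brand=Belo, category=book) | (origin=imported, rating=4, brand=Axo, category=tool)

The rule appears to be: brand is Belo.
(origin=handmade, rating=1, brand=Belo, category=tool): brand is Belo — satisfies this, so Group A. (origin=local, rating=2, brand=Belo, category=tool): brand is Belo — satisfies this, so Group A. (origin=handmade, rating=1, brand=Belo, category=book): brand is Belo — satisfies this, so Group A. (origin=imported, rating=4, brand=Axo, category=tool): brand is Axo — lacks this property, so Group B.

Group A, Group A, Group A, Group B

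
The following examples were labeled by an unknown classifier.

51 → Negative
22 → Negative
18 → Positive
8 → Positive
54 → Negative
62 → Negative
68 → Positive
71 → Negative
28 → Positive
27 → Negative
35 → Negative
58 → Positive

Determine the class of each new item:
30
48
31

Negative, Positive, Negative

A rule that fits every label: ends in digit 8 — true of each 'Positive' example, false of each 'Negative' one.
30 → last digit 0 → Negative. 48 → last digit 8 → Positive. 31 → last digit 1 → Negative.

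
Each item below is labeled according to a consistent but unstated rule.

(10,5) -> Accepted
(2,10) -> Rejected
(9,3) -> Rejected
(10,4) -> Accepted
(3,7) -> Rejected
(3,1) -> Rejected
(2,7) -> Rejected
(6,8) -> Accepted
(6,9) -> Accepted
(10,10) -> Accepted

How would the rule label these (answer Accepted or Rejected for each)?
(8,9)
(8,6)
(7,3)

The common property of the 'Accepted' items is: sum ≥ 14. No 'Rejected' item has it.
(8,9): 8+9 = 17, fits → Accepted. (8,6): 8+6 = 14, fits → Accepted. (7,3): 7+3 = 10, does not pass → Rejected.

Accepted, Accepted, Rejected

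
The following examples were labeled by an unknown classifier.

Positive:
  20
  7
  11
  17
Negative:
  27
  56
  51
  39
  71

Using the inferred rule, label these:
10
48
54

Positive, Negative, Negative

The distinguishing property — at most 20 — holds for all the 'Positive' cases and none of the 'Negative' cases.
10: 10 ≤ 20, matches → Positive. 48: 48 > 20, doesn't qualify → Negative. 54: 54 > 20, doesn't qualify → Negative.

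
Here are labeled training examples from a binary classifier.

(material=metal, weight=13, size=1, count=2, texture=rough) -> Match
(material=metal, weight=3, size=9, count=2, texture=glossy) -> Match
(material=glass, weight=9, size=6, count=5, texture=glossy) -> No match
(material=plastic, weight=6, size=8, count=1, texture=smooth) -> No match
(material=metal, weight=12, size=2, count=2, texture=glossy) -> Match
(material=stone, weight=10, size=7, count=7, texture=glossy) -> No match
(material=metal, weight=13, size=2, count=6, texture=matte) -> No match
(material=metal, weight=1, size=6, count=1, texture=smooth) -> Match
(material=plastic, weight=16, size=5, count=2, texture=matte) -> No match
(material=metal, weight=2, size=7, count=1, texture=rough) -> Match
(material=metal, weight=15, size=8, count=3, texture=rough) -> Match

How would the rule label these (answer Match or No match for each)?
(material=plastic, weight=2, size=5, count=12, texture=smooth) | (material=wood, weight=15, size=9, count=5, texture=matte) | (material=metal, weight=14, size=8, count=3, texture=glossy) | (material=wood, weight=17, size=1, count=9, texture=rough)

The classifier is using: material is metal AND count ≤ 3.
(material=plastic, weight=2, size=5, count=12, texture=smooth): No match (material is plastic, count = 12). (material=wood, weight=15, size=9, count=5, texture=matte): No match (material is wood, count = 5). (material=metal, weight=14, size=8, count=3, texture=glossy): Match (material is metal, count = 3). (material=wood, weight=17, size=1, count=9, texture=rough): No match (material is wood, count = 9).

No match, No match, Match, No match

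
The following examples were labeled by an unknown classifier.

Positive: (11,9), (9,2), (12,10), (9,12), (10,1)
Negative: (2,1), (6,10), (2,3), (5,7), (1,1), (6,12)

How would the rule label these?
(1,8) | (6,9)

The simplest hypothesis consistent with all the labels is: first ≥ 7.

Negative, Negative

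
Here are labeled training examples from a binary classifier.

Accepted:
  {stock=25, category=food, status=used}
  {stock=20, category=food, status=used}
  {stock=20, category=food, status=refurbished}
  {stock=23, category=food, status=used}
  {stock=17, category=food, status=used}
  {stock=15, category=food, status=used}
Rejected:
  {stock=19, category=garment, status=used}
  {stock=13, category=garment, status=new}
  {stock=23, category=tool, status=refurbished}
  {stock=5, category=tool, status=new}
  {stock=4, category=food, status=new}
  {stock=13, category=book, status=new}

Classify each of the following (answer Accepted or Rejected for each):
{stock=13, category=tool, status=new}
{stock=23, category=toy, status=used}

Rejected, Rejected

'Accepted' ⟺ category is food AND stock ≥ 5.
{stock=13, category=tool, status=new} — category is tool, stock = 13, hence Rejected. {stock=23, category=toy, status=used} — category is toy, stock = 23, hence Rejected.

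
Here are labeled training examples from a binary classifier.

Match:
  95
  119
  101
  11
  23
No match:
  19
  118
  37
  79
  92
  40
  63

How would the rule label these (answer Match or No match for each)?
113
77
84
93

Match, Match, No match, No match

Comparing the two groups points to one rule — ≡ 5 (mod 6).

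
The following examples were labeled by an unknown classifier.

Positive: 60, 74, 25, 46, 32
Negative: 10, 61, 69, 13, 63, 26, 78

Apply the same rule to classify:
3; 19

Looking at the examples, the only property every 'Positive' case has and every 'Negative' case lacks is: ≡ 4 (mod 7).
3: 3 mod 7 = 3 — doesn't match, so Negative. 19: 19 mod 7 = 5 — doesn't match, so Negative.

Negative, Negative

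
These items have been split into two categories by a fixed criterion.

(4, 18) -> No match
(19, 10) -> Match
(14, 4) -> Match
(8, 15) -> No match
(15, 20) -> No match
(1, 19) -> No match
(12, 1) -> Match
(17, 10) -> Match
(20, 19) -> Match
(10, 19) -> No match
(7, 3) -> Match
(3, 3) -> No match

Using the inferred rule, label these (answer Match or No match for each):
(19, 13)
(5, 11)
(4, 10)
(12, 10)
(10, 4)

Checking candidate rules against both groups, what survives is: first > second.
(19, 13) → 19 > 13 → Match. (5, 11) → 5 < 11 → No match. (4, 10) → 4 < 10 → No match. (12, 10) → 12 > 10 → Match. (10, 4) → 10 > 4 → Match.

Match, No match, No match, Match, Match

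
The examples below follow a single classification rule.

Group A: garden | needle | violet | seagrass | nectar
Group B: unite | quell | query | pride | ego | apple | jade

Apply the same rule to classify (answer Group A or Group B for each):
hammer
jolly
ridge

Group A, Group B, Group B

The simplest hypothesis consistent with all the labels is: length ≥ 6.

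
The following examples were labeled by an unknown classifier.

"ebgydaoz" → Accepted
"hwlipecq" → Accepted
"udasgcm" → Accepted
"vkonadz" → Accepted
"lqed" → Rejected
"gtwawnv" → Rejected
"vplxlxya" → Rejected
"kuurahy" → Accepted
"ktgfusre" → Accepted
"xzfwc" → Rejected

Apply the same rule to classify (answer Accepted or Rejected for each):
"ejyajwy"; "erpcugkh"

Accepted, Accepted

A rule that fits every label: has ≥ 2 vowels — true of each 'Accepted' example, false of each 'Rejected' one.
"ejyajwy": 2 vowels, meets the rule → Accepted.
"erpcugkh": 2 vowels, meets the rule → Accepted.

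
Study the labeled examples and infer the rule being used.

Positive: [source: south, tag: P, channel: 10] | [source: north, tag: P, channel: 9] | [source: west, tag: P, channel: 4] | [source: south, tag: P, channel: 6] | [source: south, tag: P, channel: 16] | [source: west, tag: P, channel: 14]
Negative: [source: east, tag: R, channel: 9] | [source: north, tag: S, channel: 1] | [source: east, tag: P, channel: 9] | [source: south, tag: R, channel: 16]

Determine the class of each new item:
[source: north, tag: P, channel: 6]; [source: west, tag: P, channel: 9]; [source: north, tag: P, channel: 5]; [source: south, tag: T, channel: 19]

Positive, Positive, Positive, Negative

Every 'Positive' example satisfies: tag is P AND source is not east. None of the 'Negative' examples do.
[source: north, tag: P, channel: 6]: tag is P, source is north, matches → Positive. [source: west, tag: P, channel: 9]: tag is P, source is west, matches → Positive. [source: north, tag: P, channel: 5]: tag is P, source is north, matches → Positive. [source: south, tag: T, channel: 19]: tag is T, source is south, does not fit → Negative.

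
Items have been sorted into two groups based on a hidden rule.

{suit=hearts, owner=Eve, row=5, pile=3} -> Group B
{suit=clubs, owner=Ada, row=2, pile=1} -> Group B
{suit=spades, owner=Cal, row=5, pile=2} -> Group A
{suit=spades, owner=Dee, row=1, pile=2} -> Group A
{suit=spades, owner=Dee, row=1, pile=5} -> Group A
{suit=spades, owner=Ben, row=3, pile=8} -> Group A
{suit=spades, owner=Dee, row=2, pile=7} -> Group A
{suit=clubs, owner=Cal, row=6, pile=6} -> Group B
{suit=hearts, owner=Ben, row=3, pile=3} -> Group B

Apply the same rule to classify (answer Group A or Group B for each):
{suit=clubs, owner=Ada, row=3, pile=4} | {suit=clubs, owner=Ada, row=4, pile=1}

Group B, Group B

The rule appears to be: suit is spades.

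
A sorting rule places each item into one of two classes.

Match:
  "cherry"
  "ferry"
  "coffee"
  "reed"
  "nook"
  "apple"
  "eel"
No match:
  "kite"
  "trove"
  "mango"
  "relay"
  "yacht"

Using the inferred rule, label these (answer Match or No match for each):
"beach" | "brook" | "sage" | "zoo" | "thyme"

One predicate separates the groups cleanly: has a double letter.

No match, Match, No match, Match, No match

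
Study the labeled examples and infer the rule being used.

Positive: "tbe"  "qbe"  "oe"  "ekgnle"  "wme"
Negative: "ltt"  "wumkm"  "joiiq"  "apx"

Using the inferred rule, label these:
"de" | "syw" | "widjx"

The pattern is that an item is 'Positive' exactly when: contains 'e'.
"de": has 'e', passes → Positive. "syw": no 'e', doesn't qualify → Negative. "widjx": no 'e', doesn't qualify → Negative.

Positive, Negative, Negative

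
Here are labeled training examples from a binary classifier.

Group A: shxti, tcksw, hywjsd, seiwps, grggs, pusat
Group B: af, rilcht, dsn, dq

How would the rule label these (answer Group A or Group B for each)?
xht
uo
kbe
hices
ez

The simplest hypothesis consistent with all the labels is: length ≥ 5 AND contains 's'.
xht: length 3, no 's' — does not satisfy this, so Group B.
uo: length 2, no 's' — does not satisfy this, so Group B.
kbe: length 3, no 's' — does not satisfy this, so Group B.
hices: length 5, has 's' — satisfies this, so Group A.
ez: length 2, no 's' — does not satisfy this, so Group B.

Group B, Group B, Group B, Group A, Group B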